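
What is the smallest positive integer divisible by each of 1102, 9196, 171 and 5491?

693645084

1102 = 2 · 19 · 29; 9196 = 2² · 11² · 19; 171 = 3² · 19; 5491 = 17² · 19
lcm takes max exponent of each prime: 2² · 3² · 11² · 17² · 19 · 29 = 693645084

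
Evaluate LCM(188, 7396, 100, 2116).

4597168700

188 = 2² · 47; 7396 = 2² · 43²; 100 = 2² · 5²; 2116 = 2² · 23²
lcm takes max exponent of each prime: 2² · 5² · 23² · 43² · 47 = 4597168700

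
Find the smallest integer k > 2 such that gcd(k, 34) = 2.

Multiples of 2 above 2: 2·2, 2·3, … . Need the cofactor coprime to 34/2 = 17.
Checking s = 2, 3, … the first with gcd(s, 17) = 1 is s = 2, giving 4.

4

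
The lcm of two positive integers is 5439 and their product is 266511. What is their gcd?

49

gcd·lcm = product, so gcd = 266511/5439 = 49.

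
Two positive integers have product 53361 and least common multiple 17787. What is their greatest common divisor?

gcd·lcm = product, so gcd = 53361/17787 = 3.

3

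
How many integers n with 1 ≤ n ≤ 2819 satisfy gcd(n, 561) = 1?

1609

Prime factors of 561: 3, 11, 17. Count integers ≤ 2819 divisible by none of them.
By inclusion–exclusion: 2819 − ⌊2819/3⌋ − ⌊2819/11⌋ − ⌊2819/17⌋ + ⌊2819/33⌋ + ⌊2819/51⌋ + ⌊2819/187⌋ − ⌊2819/561⌋ = 1609.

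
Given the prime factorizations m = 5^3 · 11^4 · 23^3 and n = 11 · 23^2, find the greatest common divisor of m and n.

min exponent per shared prime: 11 · 23^2 = 5819

5819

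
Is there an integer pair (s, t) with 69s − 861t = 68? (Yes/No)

No

By Bézout, 69s − 861t = 68 has integer solutions iff gcd(69, 861) | 68.
Euclid: 861 = 12·69 + 33; 69 = 2·33 + 3; 33 = 11·3 + 0. gcd = 3; 68 mod 3 = 2. No.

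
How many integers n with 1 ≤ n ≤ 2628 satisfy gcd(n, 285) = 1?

Prime factors of 285: 3, 5, 19. Count integers ≤ 2628 divisible by none of them.
By inclusion–exclusion: 2628 − ⌊2628/3⌋ − ⌊2628/5⌋ − ⌊2628/19⌋ + ⌊2628/15⌋ + ⌊2628/57⌋ + ⌊2628/95⌋ − ⌊2628/285⌋ = 1328.

1328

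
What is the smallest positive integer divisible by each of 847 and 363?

gcd first: 847 = 2·363 + 121; 363 = 3·121 + 0 → gcd = 121
lcm = 847·363/gcd = 307461/121 = 2541

2541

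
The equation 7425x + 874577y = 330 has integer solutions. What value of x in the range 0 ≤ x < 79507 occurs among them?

Euclid: 874577 = 117·7425 + 5852; 7425 = 1·5852 + 1573; 5852 = 3·1573 + 1133; 1573 = 1·1133 + 440; 1133 = 2·440 + 253; 440 = 1·253 + 187; 253 = 1·187 + 66; 187 = 2·66 + 55; 66 = 1·55 + 11; 55 = 5·11 + 0 → gcd = 11; 330 = 11·30.
Back-substitution yields 7425·(-13899) + 874577·(118) = 11, so one solution is x = -13899·30 = -416970, y = 118·30 = 3540.
Solutions in x differ by 874577/11 = 79507; the one in [0, 79507) is -416970 mod 79507 = 60072.

60072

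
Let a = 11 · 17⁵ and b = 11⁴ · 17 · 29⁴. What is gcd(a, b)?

187

min exponent per shared prime: 11 · 17 = 187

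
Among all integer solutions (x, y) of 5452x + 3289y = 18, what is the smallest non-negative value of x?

1145

Euclid: 5452 = 1·3289 + 2163; 3289 = 1·2163 + 1126; 2163 = 1·1126 + 1037; 1126 = 1·1037 + 89; 1037 = 11·89 + 58; 89 = 1·58 + 31; 58 = 1·31 + 27; 31 = 1·27 + 4; 27 = 6·4 + 3; 4 = 1·3 + 1; 3 = 3·1 + 0 → gcd = 1; 18 = 1·18.
Back-substitution yields 5452·(-850) + 3289·(1409) = 1, so one solution is x = -850·18 = -15300, y = 1409·18 = 25362.
Solutions in x differ by 3289/1 = 3289; the one in [0, 3289) is -15300 mod 3289 = 1145.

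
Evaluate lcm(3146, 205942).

2677246

3146 = 2 · 11² · 13; 205942 = 2 · 11² · 23 · 37
max exponents: 2 · 11² · 13 · 23 · 37 = 2677246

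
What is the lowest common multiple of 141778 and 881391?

gcd first: 881391 = 6·141778 + 30723; 141778 = 4·30723 + 18886; 30723 = 1·18886 + 11837; 18886 = 1·11837 + 7049; 11837 = 1·7049 + 4788; 7049 = 1·4788 + 2261; 4788 = 2·2261 + 266; 2261 = 8·266 + 133; 266 = 2·133 + 0 → gcd = 133
lcm = 141778·881391/gcd = 124961853198/133 = 939562806

939562806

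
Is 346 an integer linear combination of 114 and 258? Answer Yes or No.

By Bézout, 114m + 258n = 346 has integer solutions iff gcd(114, 258) | 346.
Euclid: 258 = 2·114 + 30; 114 = 3·30 + 24; 30 = 1·24 + 6; 24 = 4·6 + 0. gcd = 6; 346 mod 6 = 4. No.

No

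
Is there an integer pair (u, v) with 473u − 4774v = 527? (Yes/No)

gcd(473, 4774): 4774 = 10·473 + 44; 473 = 10·44 + 33; 44 = 1·33 + 11; 33 = 3·11 + 0 → 11
11 does not divide 527, so a solution does not exist.

No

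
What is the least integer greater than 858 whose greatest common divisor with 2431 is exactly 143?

2431 = 143·17. Any m with gcd(m, 2431) = 143 is a multiple of 143, say 143s, with s coprime to 17.
Need s > 858/143, so s ≥ 7. First s ≥ 7 with gcd(s, 17) = 1 is s = 7. Thus m = 143·7 = 1001.

1001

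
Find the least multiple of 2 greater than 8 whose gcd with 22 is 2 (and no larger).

10

gcd(a, 22) = 2 forces 2 | a; write a = 2s. Then gcd(2s, 2·11) = 2·gcd(s, 11), so need gcd(s, 11) = 1.
2s > 8 gives s ≥ 5. The least s ≥ 5 coprime to 11 is 5, so a = 2·5 = 10.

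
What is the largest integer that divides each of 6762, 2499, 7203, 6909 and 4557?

gcd(6762, 2499): 6762 = 2·2499 + 1764; 2499 = 1·1764 + 735; 1764 = 2·735 + 294; 735 = 2·294 + 147; 294 = 2·147 + 0 → 147
gcd(147, 7203): 7203 = 49·147 + 0 → 147
gcd(147, 6909): 6909 = 47·147 + 0 → 147
gcd(147, 4557): 4557 = 31·147 + 0 → 147

147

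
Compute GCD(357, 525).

357 = 3 · 7 · 17
525 = 3 · 5² · 7
Common: 3 · 7 = 21

21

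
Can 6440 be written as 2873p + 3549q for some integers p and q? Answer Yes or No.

No

gcd(2873, 3549): 3549 = 1·2873 + 676; 2873 = 4·676 + 169; 676 = 4·169 + 0 → 169
169 does not divide 6440, so a solution does not exist.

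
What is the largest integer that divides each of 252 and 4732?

Euclid: 4732 = 18·252 + 196; 252 = 1·196 + 56; 196 = 3·56 + 28; 56 = 2·28 + 0. Last nonzero remainder: 28.

28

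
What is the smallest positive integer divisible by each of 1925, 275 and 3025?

1925 = 5² · 7 · 11; 275 = 5² · 11; 3025 = 5² · 11²
lcm takes max exponent of each prime: 5² · 7 · 11² = 21175

21175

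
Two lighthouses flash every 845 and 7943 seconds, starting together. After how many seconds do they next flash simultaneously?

39715

gcd first: 7943 = 9·845 + 338; 845 = 2·338 + 169; 338 = 2·169 + 0 → gcd = 169
lcm = 845·7943/gcd = 6711835/169 = 39715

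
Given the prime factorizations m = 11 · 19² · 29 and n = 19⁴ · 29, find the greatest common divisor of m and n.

10469

min exponent per shared prime: 19² · 29 = 10469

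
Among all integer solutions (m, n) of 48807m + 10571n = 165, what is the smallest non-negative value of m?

gcd(48807, 10571) = 11 (Euclid: 48807 = 4·10571 + 6523; 10571 = 1·6523 + 4048; 6523 = 1·4048 + 2475; 4048 = 1·2475 + 1573; 2475 = 1·1573 + 902; 1573 = 1·902 + 671; 902 = 1·671 + 231; 671 = 2·231 + 209; 231 = 1·209 + 22; 209 = 9·22 + 11; 22 = 2·11 + 0), and 11 | 165.
Extended Euclid: 48807·(-457) + 10571·(2110) = 11. Scale by 15: m₀ = -6855.
General solution m = m₀ + 961t; reducing mod 961 gives m = 833 (and n = -3846).

833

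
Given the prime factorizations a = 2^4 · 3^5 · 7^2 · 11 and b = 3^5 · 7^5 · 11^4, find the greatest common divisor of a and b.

130977

min exponent per shared prime: 3^5 · 7^2 · 11 = 130977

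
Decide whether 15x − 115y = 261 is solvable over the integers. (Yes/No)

gcd(15, 115): 115 = 7·15 + 10; 15 = 1·10 + 5; 10 = 2·5 + 0 → 5
5 does not divide 261, so a solution does not exist.

No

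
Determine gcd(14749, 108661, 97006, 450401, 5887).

14749 = 7³ · 43; 108661 = 7 · 19² · 43; 97006 = 2 · 7 · 13² · 41; 450401 = 7 · 37² · 47; 5887 = 7 · 29²
gcd takes min exponent of each prime: 7 = 7

7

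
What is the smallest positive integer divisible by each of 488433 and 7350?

488433 = 3 · 11 · 19² · 41; 7350 = 2 · 3 · 5² · 7²
max exponents: 2 · 3 · 5² · 7² · 11 · 19² · 41 = 1196660850

1196660850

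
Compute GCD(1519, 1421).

49

Euclid: 1519 = 1·1421 + 98; 1421 = 14·98 + 49; 98 = 2·49 + 0. Last nonzero remainder: 49.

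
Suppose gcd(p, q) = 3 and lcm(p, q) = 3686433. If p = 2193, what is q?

Using pq = gcd(p,q)·lcm(p,q) = 3·3686433 = 11059299, we get q = 11059299/2193 = 5043.

5043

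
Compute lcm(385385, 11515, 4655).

lcm(385385, 11515) = 385385·11515/gcd = 4437708275/245 = 18113095
lcm(18113095, 4655) = 18113095·4655/gcd = 84316457225/245 = 344148805

344148805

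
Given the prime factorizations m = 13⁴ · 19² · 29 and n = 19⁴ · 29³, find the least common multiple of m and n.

90778250097509

max exponent per prime: 13⁴ · 19⁴ · 29³ = 90778250097509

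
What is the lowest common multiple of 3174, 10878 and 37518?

3174 = 2 · 3 · 23²; 10878 = 2 · 3 · 7² · 37; 37518 = 2 · 3 · 13² · 37
lcm takes max exponent of each prime: 2 · 3 · 7² · 13² · 23² · 37 = 972504078

972504078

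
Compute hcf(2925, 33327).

2925 = 3² · 5² · 13
33327 = 3² · 7 · 23²
Common: 3² = 9

9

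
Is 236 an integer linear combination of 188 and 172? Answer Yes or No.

Yes

gcd(188, 172): 188 = 1·172 + 16; 172 = 10·16 + 12; 16 = 1·12 + 4; 12 = 3·4 + 0 → 4
4 divides 236, so a solution exists.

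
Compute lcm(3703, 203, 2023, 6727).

3703 = 7 · 23²; 203 = 7 · 29; 2023 = 7 · 17²; 6727 = 7 · 31²
lcm takes max exponent of each prime: 7 · 17² · 23² · 29 · 31² = 29824484123

29824484123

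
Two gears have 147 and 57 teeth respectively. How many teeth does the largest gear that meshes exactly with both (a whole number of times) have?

3

Euclid: 147 = 2·57 + 33; 57 = 1·33 + 24; 33 = 1·24 + 9; 24 = 2·9 + 6; 9 = 1·6 + 3; 6 = 2·3 + 0. Last nonzero remainder: 3.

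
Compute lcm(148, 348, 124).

148 = 2² · 37; 348 = 2² · 3 · 29; 124 = 2² · 31
lcm takes max exponent of each prime: 2² · 3 · 29 · 31 · 37 = 399156

399156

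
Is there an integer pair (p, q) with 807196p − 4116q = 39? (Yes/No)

No

By Bézout, 807196p − 4116q = 39 has integer solutions iff gcd(807196, 4116) | 39.
Euclid: 807196 = 196·4116 + 460; 4116 = 8·460 + 436; 460 = 1·436 + 24; 436 = 18·24 + 4; 24 = 6·4 + 0. gcd = 4; 39 mod 4 = 3. No.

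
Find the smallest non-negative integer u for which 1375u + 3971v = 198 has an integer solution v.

Reduce mod 3971: 1375u ≡ 198 (mod 3971). With g = gcd(1375, 3971) = 11 dividing 198, divide through: 125u ≡ 18 (mod 361).
Since gcd(125, 361) = 1, u ≡ 18·(125)⁻¹ ≡ 107 (mod 361). Smallest non-negative: 107.

107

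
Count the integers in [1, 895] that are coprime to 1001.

645

Prime factors of 1001: 7, 11, 13. Count integers ≤ 895 divisible by none of them.
By inclusion–exclusion: 895 − ⌊895/7⌋ − ⌊895/11⌋ − ⌊895/13⌋ + ⌊895/77⌋ + ⌊895/91⌋ + ⌊895/143⌋ − ⌊895/1001⌋ = 645.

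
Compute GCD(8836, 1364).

4

Euclid: 8836 = 6·1364 + 652; 1364 = 2·652 + 60; 652 = 10·60 + 52; 60 = 1·52 + 8; 52 = 6·8 + 4; 8 = 2·4 + 0. Last nonzero remainder: 4.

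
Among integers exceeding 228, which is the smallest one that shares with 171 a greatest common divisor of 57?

285

gcd(t, 171) = 57 forces 57 | t; write t = 57s. Then gcd(57s, 57·3) = 57·gcd(s, 3), so need gcd(s, 3) = 1.
57s > 228 gives s ≥ 5. The least s ≥ 5 coprime to 3 is 5, so t = 57·5 = 285.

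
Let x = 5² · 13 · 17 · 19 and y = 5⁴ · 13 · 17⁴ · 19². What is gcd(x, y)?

min exponent per shared prime: 5² · 13 · 17 · 19 = 104975

104975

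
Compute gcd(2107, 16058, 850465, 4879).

7

gcd(2107, 16058): 16058 = 7·2107 + 1309; 2107 = 1·1309 + 798; 1309 = 1·798 + 511; 798 = 1·511 + 287; 511 = 1·287 + 224; 287 = 1·224 + 63; 224 = 3·63 + 35; 63 = 1·35 + 28; 35 = 1·28 + 7; 28 = 4·7 + 0 → 7
gcd(7, 850465): 850465 = 121495·7 + 0 → 7
gcd(7, 4879): 4879 = 697·7 + 0 → 7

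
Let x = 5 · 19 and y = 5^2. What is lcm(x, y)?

max exponent per prime: 5^2 · 19 = 475

475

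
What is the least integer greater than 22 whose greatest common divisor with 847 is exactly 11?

847 = 11·77. Any m with gcd(m, 847) = 11 is a multiple of 11, say 11s, with s coprime to 77.
Need s > 22/11, so s ≥ 3. First s ≥ 3 with gcd(s, 77) = 1 is s = 3. Thus m = 11·3 = 33.

33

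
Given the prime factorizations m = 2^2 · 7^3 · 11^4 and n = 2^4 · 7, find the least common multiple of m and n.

max exponent per prime: 2^4 · 7^3 · 11^4 = 80349808

80349808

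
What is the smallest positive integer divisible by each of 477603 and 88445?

477603 = 3³ · 7² · 19²; 88445 = 5 · 7² · 19²
max exponents: 3³ · 5 · 7² · 19² = 2388015

2388015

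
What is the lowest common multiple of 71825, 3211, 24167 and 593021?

lcm(71825, 3211) = 71825·3211/gcd = 230630075/169 = 1364675
lcm(1364675, 24167) = 1364675·24167/gcd = 32980100725/169 = 195148525
lcm(195148525, 593021) = 195148525·593021/gcd = 115727173444025/1859 = 62252379475

62252379475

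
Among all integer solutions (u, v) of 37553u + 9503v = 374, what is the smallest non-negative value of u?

Reduce mod 9503: 37553u ≡ 374 (mod 9503). With g = gcd(37553, 9503) = 17 dividing 374, divide through: 2209u ≡ 22 (mod 559).
Since gcd(2209, 559) = 1, u ≡ 22·(2209)⁻¹ ≡ 82 (mod 559). Smallest non-negative: 82.

82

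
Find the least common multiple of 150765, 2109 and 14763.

39048135

lcm(150765, 2109) = 150765·2109/gcd = 317963385/57 = 5578305
lcm(5578305, 14763) = 5578305·14763/gcd = 82352516715/2109 = 39048135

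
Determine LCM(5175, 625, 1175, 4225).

1027625625

5175 = 3² · 5² · 23; 625 = 5⁴; 1175 = 5² · 47; 4225 = 5² · 13²
lcm takes max exponent of each prime: 3² · 5⁴ · 13² · 23 · 47 = 1027625625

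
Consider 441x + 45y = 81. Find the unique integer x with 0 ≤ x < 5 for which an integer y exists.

Reduce mod 45: 441x ≡ 81 (mod 45). With g = gcd(441, 45) = 9 dividing 81, divide through: 49x ≡ 9 (mod 5).
Since gcd(49, 5) = 1, x ≡ 9·(49)⁻¹ ≡ 1 (mod 5). Smallest non-negative: 1.

1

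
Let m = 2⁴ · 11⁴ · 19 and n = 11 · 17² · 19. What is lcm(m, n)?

max exponent per prime: 2⁴ · 11⁴ · 17² · 19 = 1286299696

1286299696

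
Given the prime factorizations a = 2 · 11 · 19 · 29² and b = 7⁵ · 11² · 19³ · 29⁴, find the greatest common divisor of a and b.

175769

min exponent per shared prime: 11 · 19 · 29² = 175769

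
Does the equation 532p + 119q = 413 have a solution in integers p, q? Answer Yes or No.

By Bézout, 532p + 119q = 413 has integer solutions iff gcd(532, 119) | 413.
Euclid: 532 = 4·119 + 56; 119 = 2·56 + 7; 56 = 8·7 + 0. gcd = 7; 413 mod 7 = 0. Yes.

Yes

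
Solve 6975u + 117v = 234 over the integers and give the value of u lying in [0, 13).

Euclid: 6975 = 59·117 + 72; 117 = 1·72 + 45; 72 = 1·45 + 27; 45 = 1·27 + 18; 27 = 1·18 + 9; 18 = 2·9 + 0 → gcd = 9; 234 = 9·26.
Back-substitution yields 6975·(5) + 117·(-298) = 9, so one solution is u = 5·26 = 130, v = -298·26 = -7748.
Solutions in u differ by 117/9 = 13; the one in [0, 13) is 130 mod 13 = 0.

0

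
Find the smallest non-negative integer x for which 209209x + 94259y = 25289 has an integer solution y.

24

gcd(209209, 94259) = 2299 (Euclid: 209209 = 2·94259 + 20691; 94259 = 4·20691 + 11495; 20691 = 1·11495 + 9196; 11495 = 1·9196 + 2299; 9196 = 4·2299 + 0), and 2299 | 25289.
Extended Euclid: 209209·(-9) + 94259·(20) = 2299. Scale by 11: x₀ = -99.
General solution x = x₀ + 41t; reducing mod 41 gives x = 24 (and y = -53).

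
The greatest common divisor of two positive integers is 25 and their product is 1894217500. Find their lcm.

For any two positive integers, gcd × lcm equals their product. Hence lcm = 1894217500 / 25 = 75768700.

75768700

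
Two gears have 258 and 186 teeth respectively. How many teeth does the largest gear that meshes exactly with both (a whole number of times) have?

Euclid: 258 = 1·186 + 72; 186 = 2·72 + 42; 72 = 1·42 + 30; 42 = 1·30 + 12; 30 = 2·12 + 6; 12 = 2·6 + 0. Last nonzero remainder: 6.

6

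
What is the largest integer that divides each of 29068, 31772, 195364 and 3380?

gcd(29068, 31772): 31772 = 1·29068 + 2704; 29068 = 10·2704 + 2028; 2704 = 1·2028 + 676; 2028 = 3·676 + 0 → 676
gcd(676, 195364): 195364 = 289·676 + 0 → 676
gcd(676, 3380): 3380 = 5·676 + 0 → 676

676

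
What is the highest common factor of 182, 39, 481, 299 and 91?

13

gcd(182, 39): 182 = 4·39 + 26; 39 = 1·26 + 13; 26 = 2·13 + 0 → 13
gcd(13, 481): 481 = 37·13 + 0 → 13
gcd(13, 299): 299 = 23·13 + 0 → 13
gcd(13, 91): 91 = 7·13 + 0 → 13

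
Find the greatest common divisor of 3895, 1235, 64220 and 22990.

gcd(3895, 1235): 3895 = 3·1235 + 190; 1235 = 6·190 + 95; 190 = 2·95 + 0 → 95
gcd(95, 64220): 64220 = 676·95 + 0 → 95
gcd(95, 22990): 22990 = 242·95 + 0 → 95

95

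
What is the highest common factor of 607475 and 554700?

25

607475 = 5² · 11 · 47²
554700 = 2² · 3 · 5² · 43²
Common: 5² = 25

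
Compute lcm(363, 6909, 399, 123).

651235431

lcm(363, 6909) = 363·6909/gcd = 2507967/3 = 835989
lcm(835989, 399) = 835989·399/gcd = 333559611/21 = 15883791
lcm(15883791, 123) = 15883791·123/gcd = 1953706293/3 = 651235431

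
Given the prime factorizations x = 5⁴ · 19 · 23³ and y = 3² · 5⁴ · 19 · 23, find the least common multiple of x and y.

1300348125

max exponent per prime: 3² · 5⁴ · 19 · 23³ = 1300348125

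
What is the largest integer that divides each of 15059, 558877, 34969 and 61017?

11

gcd(15059, 558877): 558877 = 37·15059 + 1694; 15059 = 8·1694 + 1507; 1694 = 1·1507 + 187; 1507 = 8·187 + 11; 187 = 17·11 + 0 → 11
gcd(11, 34969): 34969 = 3179·11 + 0 → 11
gcd(11, 61017): 61017 = 5547·11 + 0 → 11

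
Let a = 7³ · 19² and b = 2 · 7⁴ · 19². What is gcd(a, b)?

min exponent per shared prime: 7³ · 19² = 123823

123823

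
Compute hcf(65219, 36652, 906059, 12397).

539

gcd(65219, 36652): 65219 = 1·36652 + 28567; 36652 = 1·28567 + 8085; 28567 = 3·8085 + 4312; 8085 = 1·4312 + 3773; 4312 = 1·3773 + 539; 3773 = 7·539 + 0 → 539
gcd(539, 906059): 906059 = 1681·539 + 0 → 539
gcd(539, 12397): 12397 = 23·539 + 0 → 539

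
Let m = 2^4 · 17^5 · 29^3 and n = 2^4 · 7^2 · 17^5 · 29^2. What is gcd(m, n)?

min exponent per shared prime: 2^4 · 17^5 · 29^2 = 19105595792

19105595792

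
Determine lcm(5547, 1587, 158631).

5547 = 3 · 43²; 1587 = 3 · 23²; 158631 = 3 · 11² · 19 · 23
lcm takes max exponent of each prime: 3 · 11² · 19 · 23² · 43² = 6746100537

6746100537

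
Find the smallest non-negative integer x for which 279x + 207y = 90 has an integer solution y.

Reduce mod 207: 279x ≡ 90 (mod 207). With g = gcd(279, 207) = 9 dividing 90, divide through: 31x ≡ 10 (mod 23).
Since gcd(31, 23) = 1, x ≡ 10·(31)⁻¹ ≡ 7 (mod 23). Smallest non-negative: 7.

7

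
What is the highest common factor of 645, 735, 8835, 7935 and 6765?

gcd(645, 735): 735 = 1·645 + 90; 645 = 7·90 + 15; 90 = 6·15 + 0 → 15
gcd(15, 8835): 8835 = 589·15 + 0 → 15
gcd(15, 7935): 7935 = 529·15 + 0 → 15
gcd(15, 6765): 6765 = 451·15 + 0 → 15

15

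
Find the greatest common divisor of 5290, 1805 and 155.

5

5290 = 2 · 5 · 23²; 1805 = 5 · 19²; 155 = 5 · 31
gcd takes min exponent of each prime: 5 = 5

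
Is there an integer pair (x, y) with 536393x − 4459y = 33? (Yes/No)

No

gcd(536393, 4459): 536393 = 120·4459 + 1313; 4459 = 3·1313 + 520; 1313 = 2·520 + 273; 520 = 1·273 + 247; 273 = 1·247 + 26; 247 = 9·26 + 13; 26 = 2·13 + 0 → 13
13 does not divide 33, so a solution does not exist.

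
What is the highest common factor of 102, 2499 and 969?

51

102 = 2 · 3 · 17; 2499 = 3 · 7² · 17; 969 = 3 · 17 · 19
gcd takes min exponent of each prime: 3 · 17 = 51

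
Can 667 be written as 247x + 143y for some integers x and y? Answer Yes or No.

gcd(247, 143): 247 = 1·143 + 104; 143 = 1·104 + 39; 104 = 2·39 + 26; 39 = 1·26 + 13; 26 = 2·13 + 0 → 13
13 does not divide 667, so a solution does not exist.

No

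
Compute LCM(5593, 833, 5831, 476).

5593 = 7 · 17 · 47; 833 = 7² · 17; 5831 = 7³ · 17; 476 = 2² · 7 · 17
lcm takes max exponent of each prime: 2² · 7³ · 17 · 47 = 1096228

1096228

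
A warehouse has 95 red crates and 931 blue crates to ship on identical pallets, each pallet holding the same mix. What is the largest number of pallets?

19

95 = 5 · 19
931 = 7² · 19
Common: 19 = 19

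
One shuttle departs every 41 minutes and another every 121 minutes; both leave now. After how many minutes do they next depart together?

41 = 41; 121 = 11²
max exponents: 11² · 41 = 4961

4961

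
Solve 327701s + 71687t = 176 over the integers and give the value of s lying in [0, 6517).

Euclid: 327701 = 4·71687 + 40953; 71687 = 1·40953 + 30734; 40953 = 1·30734 + 10219; 30734 = 3·10219 + 77; 10219 = 132·77 + 55; 77 = 1·55 + 22; 55 = 2·22 + 11; 22 = 2·11 + 0 → gcd = 11; 176 = 11·16.
Back-substitution yields 327701·(2792) + 71687·(-12763) = 11, so one solution is s = 2792·16 = 44672, t = -12763·16 = -204208.
Solutions in s differ by 71687/11 = 6517; the one in [0, 6517) is 44672 mod 6517 = 5570.

5570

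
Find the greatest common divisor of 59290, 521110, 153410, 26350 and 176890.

10

59290 = 2 · 5 · 7² · 11²; 521110 = 2 · 5 · 31 · 41²; 153410 = 2 · 5 · 23² · 29; 26350 = 2 · 5² · 17 · 31; 176890 = 2 · 5 · 7² · 19²
gcd takes min exponent of each prime: 2 · 5 = 10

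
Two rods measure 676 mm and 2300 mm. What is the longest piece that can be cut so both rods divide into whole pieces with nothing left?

676 = 2² · 13²
2300 = 2² · 5² · 23
Common: 2² = 4

4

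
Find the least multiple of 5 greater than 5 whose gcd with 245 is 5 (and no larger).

245 = 5·49. Any m with gcd(m, 245) = 5 is a multiple of 5, say 5s, with s coprime to 49.
Need s > 5/5, so s ≥ 2. First s ≥ 2 with gcd(s, 49) = 1 is s = 2. Thus m = 5·2 = 10.

10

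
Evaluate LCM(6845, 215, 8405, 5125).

12369428375

lcm(6845, 215) = 6845·215/gcd = 1471675/5 = 294335
lcm(294335, 8405) = 294335·8405/gcd = 2473885675/5 = 494777135
lcm(494777135, 5125) = 494777135·5125/gcd = 2535732816875/205 = 12369428375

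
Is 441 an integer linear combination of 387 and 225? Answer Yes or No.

gcd(387, 225): 387 = 1·225 + 162; 225 = 1·162 + 63; 162 = 2·63 + 36; 63 = 1·36 + 27; 36 = 1·27 + 9; 27 = 3·9 + 0 → 9
9 divides 441, so a solution exists.

Yes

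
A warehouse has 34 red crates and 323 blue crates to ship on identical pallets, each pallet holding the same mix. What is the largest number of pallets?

17

Euclid: 323 = 9·34 + 17; 34 = 2·17 + 0. Last nonzero remainder: 17.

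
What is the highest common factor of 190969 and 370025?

361

Euclid: 370025 = 1·190969 + 179056; 190969 = 1·179056 + 11913; 179056 = 15·11913 + 361; 11913 = 33·361 + 0. Last nonzero remainder: 361.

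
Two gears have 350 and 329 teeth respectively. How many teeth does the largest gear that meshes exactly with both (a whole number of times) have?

7

350 = 2 · 5² · 7
329 = 7 · 47
Common: 7 = 7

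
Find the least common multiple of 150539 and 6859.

gcd first: 150539 = 21·6859 + 6500; 6859 = 1·6500 + 359; 6500 = 18·359 + 38; 359 = 9·38 + 17; 38 = 2·17 + 4; 17 = 4·4 + 1; 4 = 4·1 + 0 → gcd = 1
lcm = 150539·6859/gcd = 1032547001/1 = 1032547001

1032547001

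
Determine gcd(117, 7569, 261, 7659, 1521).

9

gcd(117, 7569): 7569 = 64·117 + 81; 117 = 1·81 + 36; 81 = 2·36 + 9; 36 = 4·9 + 0 → 9
gcd(9, 261): 261 = 29·9 + 0 → 9
gcd(9, 7659): 7659 = 851·9 + 0 → 9
gcd(9, 1521): 1521 = 169·9 + 0 → 9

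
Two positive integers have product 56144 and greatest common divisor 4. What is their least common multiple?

14036

For any two positive integers, gcd × lcm equals their product. Hence lcm = 56144 / 4 = 14036.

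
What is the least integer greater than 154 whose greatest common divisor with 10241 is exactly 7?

161

Multiples of 7 above 154: 7·23, 7·24, … . Need the cofactor coprime to 10241/7 = 1463.
Checking s = 23, 24, … the first with gcd(s, 1463) = 1 is s = 23, giving 161.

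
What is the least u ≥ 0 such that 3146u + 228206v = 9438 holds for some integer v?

3

Reduce mod 228206: 3146u ≡ 9438 (mod 228206). With g = gcd(3146, 228206) = 242 dividing 9438, divide through: 13u ≡ 39 (mod 943).
Since gcd(13, 943) = 1, u ≡ 39·(13)⁻¹ ≡ 3 (mod 943). Smallest non-negative: 3.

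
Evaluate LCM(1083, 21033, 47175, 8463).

1083 = 3 · 19²; 21033 = 3³ · 19 · 41; 47175 = 3 · 5² · 17 · 37; 8463 = 3 · 7 · 13 · 31
lcm takes max exponent of each prime: 3³ · 5² · 7 · 13 · 17 · 19² · 31 · 37 · 41 = 17727543636075

17727543636075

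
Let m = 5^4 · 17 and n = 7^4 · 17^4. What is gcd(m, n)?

17

min exponent per shared prime: 17 = 17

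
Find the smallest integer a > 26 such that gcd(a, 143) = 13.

39

Multiples of 13 above 26: 13·3, 13·4, … . Need the cofactor coprime to 143/13 = 11.
Checking s = 3, 4, … the first with gcd(s, 11) = 1 is s = 3, giving 39.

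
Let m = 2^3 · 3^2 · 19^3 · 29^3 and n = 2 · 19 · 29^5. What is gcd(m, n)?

min exponent per shared prime: 2 · 19 · 29^3 = 926782

926782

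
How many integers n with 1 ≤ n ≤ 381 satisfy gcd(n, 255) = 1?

191

255 = 3·5·17. Inclusion–exclusion on these primes:
381 − ⌊381/3⌋ − ⌊381/5⌋ − ⌊381/17⌋ + ⌊381/15⌋ + ⌊381/51⌋ + ⌊381/85⌋ − ⌊381/255⌋ = 191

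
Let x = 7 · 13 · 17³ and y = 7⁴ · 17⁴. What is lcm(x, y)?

max exponent per prime: 7⁴ · 13 · 17⁴ = 2606940973

2606940973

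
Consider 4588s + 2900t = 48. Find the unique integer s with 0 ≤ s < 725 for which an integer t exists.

646

gcd(4588, 2900) = 4 (Euclid: 4588 = 1·2900 + 1688; 2900 = 1·1688 + 1212; 1688 = 1·1212 + 476; 1212 = 2·476 + 260; 476 = 1·260 + 216; 260 = 1·216 + 44; 216 = 4·44 + 40; 44 = 1·40 + 4; 40 = 10·4 + 0), and 4 | 48.
Extended Euclid: 4588·(-67) + 2900·(106) = 4. Scale by 12: s₀ = -804.
General solution s = s₀ + 725k; reducing mod 725 gives s = 646 (and t = -1022).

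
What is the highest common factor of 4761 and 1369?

1

Euclid: 4761 = 3·1369 + 654; 1369 = 2·654 + 61; 654 = 10·61 + 44; 61 = 1·44 + 17; 44 = 2·17 + 10; 17 = 1·10 + 7; 10 = 1·7 + 3; 7 = 2·3 + 1; 3 = 3·1 + 0. Last nonzero remainder: 1.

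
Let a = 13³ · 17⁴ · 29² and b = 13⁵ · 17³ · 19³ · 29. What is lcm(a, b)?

max exponent per prime: 13⁵ · 17⁴ · 19³ · 29² = 178883072492055607

178883072492055607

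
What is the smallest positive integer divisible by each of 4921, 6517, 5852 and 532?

4921 = 7 · 19 · 37; 6517 = 7³ · 19; 5852 = 2² · 7 · 11 · 19; 532 = 2² · 7 · 19
lcm takes max exponent of each prime: 2² · 7³ · 11 · 19 · 37 = 10609676

10609676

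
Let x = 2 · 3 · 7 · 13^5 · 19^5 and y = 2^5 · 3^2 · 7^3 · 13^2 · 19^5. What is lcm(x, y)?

90817882997875488

max exponent per prime: 2^5 · 3^2 · 7^3 · 13^5 · 19^5 = 90817882997875488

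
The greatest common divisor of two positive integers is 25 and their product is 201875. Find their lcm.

gcd·lcm = product, so lcm = 201875/25 = 8075.

8075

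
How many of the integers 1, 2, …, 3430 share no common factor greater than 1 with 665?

665 = 5·7·19. Inclusion–exclusion on these primes:
3430 − ⌊3430/5⌋ − ⌊3430/7⌋ − ⌊3430/19⌋ + ⌊3430/35⌋ + ⌊3430/95⌋ + ⌊3430/133⌋ − ⌊3430/665⌋ = 2228

2228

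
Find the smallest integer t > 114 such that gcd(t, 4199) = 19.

133

4199 = 19·221. Any t with gcd(t, 4199) = 19 is a multiple of 19, say 19s, with s coprime to 221.
Need s > 114/19, so s ≥ 7. First s ≥ 7 with gcd(s, 221) = 1 is s = 7. Thus t = 19·7 = 133.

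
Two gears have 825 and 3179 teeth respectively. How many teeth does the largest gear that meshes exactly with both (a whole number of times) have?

Euclid: 3179 = 3·825 + 704; 825 = 1·704 + 121; 704 = 5·121 + 99; 121 = 1·99 + 22; 99 = 4·22 + 11; 22 = 2·11 + 0. Last nonzero remainder: 11.

11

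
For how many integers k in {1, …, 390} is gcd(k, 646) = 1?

175

646 = 2·17·19. Inclusion–exclusion on these primes:
390 − ⌊390/2⌋ − ⌊390/17⌋ − ⌊390/19⌋ + ⌊390/34⌋ + ⌊390/38⌋ + ⌊390/323⌋ − ⌊390/646⌋ = 175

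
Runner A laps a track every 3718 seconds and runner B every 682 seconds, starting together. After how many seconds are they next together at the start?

3718 = 2 · 11 · 13²; 682 = 2 · 11 · 31
max exponents: 2 · 11 · 13² · 31 = 115258

115258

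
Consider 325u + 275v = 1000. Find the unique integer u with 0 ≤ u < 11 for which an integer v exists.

9

Reduce mod 275: 325u ≡ 1000 (mod 275). With g = gcd(325, 275) = 25 dividing 1000, divide through: 13u ≡ 40 (mod 11).
Since gcd(13, 11) = 1, u ≡ 40·(13)⁻¹ ≡ 9 (mod 11). Smallest non-negative: 9.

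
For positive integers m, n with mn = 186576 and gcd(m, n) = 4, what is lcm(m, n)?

46644

gcd·lcm = product, so lcm = 186576/4 = 46644.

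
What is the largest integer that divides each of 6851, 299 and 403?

gcd(6851, 299): 6851 = 22·299 + 273; 299 = 1·273 + 26; 273 = 10·26 + 13; 26 = 2·13 + 0 → 13
gcd(13, 403): 403 = 31·13 + 0 → 13

13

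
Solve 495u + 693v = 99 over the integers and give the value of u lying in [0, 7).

gcd(495, 693) = 99 (Euclid: 693 = 1·495 + 198; 495 = 2·198 + 99; 198 = 2·99 + 0), and 99 | 99.
Extended Euclid: 495·(3) + 693·(-2) = 99. Scale by 1: u₀ = 3.
General solution u = u₀ + 7t; reducing mod 7 gives u = 3 (and v = -2).

3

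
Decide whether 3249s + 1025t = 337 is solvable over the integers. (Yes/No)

By Bézout, 3249s + 1025t = 337 has integer solutions iff gcd(3249, 1025) | 337.
Euclid: 3249 = 3·1025 + 174; 1025 = 5·174 + 155; 174 = 1·155 + 19; 155 = 8·19 + 3; 19 = 6·3 + 1; 3 = 3·1 + 0. gcd = 1; 337 mod 1 = 0. Yes.

Yes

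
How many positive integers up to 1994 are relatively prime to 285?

1008

285 = 3·5·19. Inclusion–exclusion on these primes:
1994 − ⌊1994/3⌋ − ⌊1994/5⌋ − ⌊1994/19⌋ + ⌊1994/15⌋ + ⌊1994/57⌋ + ⌊1994/95⌋ − ⌊1994/285⌋ = 1008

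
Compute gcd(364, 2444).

52

Euclid: 2444 = 6·364 + 260; 364 = 1·260 + 104; 260 = 2·104 + 52; 104 = 2·52 + 0. Last nonzero remainder: 52.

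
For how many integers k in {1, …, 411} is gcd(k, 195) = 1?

Prime factors of 195: 3, 5, 13. Count integers ≤ 411 divisible by none of them.
By inclusion–exclusion: 411 − ⌊411/3⌋ − ⌊411/5⌋ − ⌊411/13⌋ + ⌊411/15⌋ + ⌊411/39⌋ + ⌊411/65⌋ − ⌊411/195⌋ = 202.

202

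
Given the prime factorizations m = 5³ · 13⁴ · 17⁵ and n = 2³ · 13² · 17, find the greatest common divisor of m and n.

min exponent per shared prime: 13² · 17 = 2873

2873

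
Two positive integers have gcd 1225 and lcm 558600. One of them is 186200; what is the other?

Using uv = gcd(u,v)·lcm(u,v) = 1225·558600 = 684285000, we get v = 684285000/186200 = 3675.

3675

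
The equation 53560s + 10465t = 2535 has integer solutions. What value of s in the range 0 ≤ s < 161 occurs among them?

Euclid: 53560 = 5·10465 + 1235; 10465 = 8·1235 + 585; 1235 = 2·585 + 65; 585 = 9·65 + 0 → gcd = 65; 2535 = 65·39.
Back-substitution yields 53560·(17) + 10465·(-87) = 65, so one solution is s = 17·39 = 663, t = -87·39 = -3393.
Solutions in s differ by 10465/65 = 161; the one in [0, 161) is 663 mod 161 = 19.

19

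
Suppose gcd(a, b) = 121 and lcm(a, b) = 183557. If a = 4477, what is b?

a·b = gcd·lcm = 121·183557 = 22210397, so b = 22210397/4477 = 4961.

4961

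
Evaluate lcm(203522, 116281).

203522 = 2 · 11² · 29²; 116281 = 11² · 31²
max exponents: 2 · 11² · 29² · 31² = 195584642

195584642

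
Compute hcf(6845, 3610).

Euclid: 6845 = 1·3610 + 3235; 3610 = 1·3235 + 375; 3235 = 8·375 + 235; 375 = 1·235 + 140; 235 = 1·140 + 95; 140 = 1·95 + 45; 95 = 2·45 + 5; 45 = 9·5 + 0. Last nonzero remainder: 5.

5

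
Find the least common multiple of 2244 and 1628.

83028

2244 = 2² · 3 · 11 · 17; 1628 = 2² · 11 · 37
max exponents: 2² · 3 · 11 · 17 · 37 = 83028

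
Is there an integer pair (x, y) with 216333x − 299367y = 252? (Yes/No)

gcd(216333, 299367): 299367 = 1·216333 + 83034; 216333 = 2·83034 + 50265; 83034 = 1·50265 + 32769; 50265 = 1·32769 + 17496; 32769 = 1·17496 + 15273; 17496 = 1·15273 + 2223; 15273 = 6·2223 + 1935; 2223 = 1·1935 + 288; 1935 = 6·288 + 207; 288 = 1·207 + 81; 207 = 2·81 + 45; 81 = 1·45 + 36; 45 = 1·36 + 9; 36 = 4·9 + 0 → 9
9 divides 252, so a solution exists.

Yes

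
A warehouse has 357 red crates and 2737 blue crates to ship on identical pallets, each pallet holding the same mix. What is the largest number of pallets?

119

Euclid: 2737 = 7·357 + 238; 357 = 1·238 + 119; 238 = 2·119 + 0. Last nonzero remainder: 119.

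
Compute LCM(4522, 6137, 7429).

1976114

lcm(4522, 6137) = 4522·6137/gcd = 27751514/323 = 85918
lcm(85918, 7429) = 85918·7429/gcd = 638284822/323 = 1976114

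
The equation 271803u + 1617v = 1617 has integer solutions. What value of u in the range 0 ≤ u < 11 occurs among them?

gcd(271803, 1617) = 147 (Euclid: 271803 = 168·1617 + 147; 1617 = 11·147 + 0), and 147 | 1617.
Extended Euclid: 271803·(1) + 1617·(-168) = 147. Scale by 11: u₀ = 11.
General solution u = u₀ + 11t; reducing mod 11 gives u = 0 (and v = 1).

0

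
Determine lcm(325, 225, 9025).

325 = 5² · 13; 225 = 3² · 5²; 9025 = 5² · 19²
lcm takes max exponent of each prime: 3² · 5² · 13 · 19² = 1055925

1055925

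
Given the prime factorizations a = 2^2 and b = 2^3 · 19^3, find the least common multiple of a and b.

54872

max exponent per prime: 2^3 · 19^3 = 54872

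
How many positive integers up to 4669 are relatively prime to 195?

195 = 3·5·13. Inclusion–exclusion on these primes:
4669 − ⌊4669/3⌋ − ⌊4669/5⌋ − ⌊4669/13⌋ + ⌊4669/15⌋ + ⌊4669/39⌋ + ⌊4669/65⌋ − ⌊4669/195⌋ = 2299

2299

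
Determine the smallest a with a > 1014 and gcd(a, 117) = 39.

gcd(a, 117) = 39 forces 39 | a; write a = 39s. Then gcd(39s, 39·3) = 39·gcd(s, 3), so need gcd(s, 3) = 1.
39s > 1014 gives s ≥ 27. The least s ≥ 27 coprime to 3 is 28, so a = 39·28 = 1092.

1092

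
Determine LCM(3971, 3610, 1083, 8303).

2739990

3971 = 11 · 19²; 3610 = 2 · 5 · 19²; 1083 = 3 · 19²; 8303 = 19² · 23
lcm takes max exponent of each prime: 2 · 3 · 5 · 11 · 19² · 23 = 2739990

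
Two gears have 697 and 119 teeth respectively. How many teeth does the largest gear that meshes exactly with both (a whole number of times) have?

Euclid: 697 = 5·119 + 102; 119 = 1·102 + 17; 102 = 6·17 + 0. Last nonzero remainder: 17.

17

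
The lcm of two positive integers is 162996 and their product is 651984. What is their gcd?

From gcd × lcm = mn: gcd = 651984 / 162996 = 4.

4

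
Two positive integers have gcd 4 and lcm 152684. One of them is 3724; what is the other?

p·q = gcd·lcm = 4·152684 = 610736, so q = 610736/3724 = 164.

164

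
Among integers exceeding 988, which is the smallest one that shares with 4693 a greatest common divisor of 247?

Multiples of 247 above 988: 247·5, 247·6, … . Need the cofactor coprime to 4693/247 = 19.
Checking s = 5, 6, … the first with gcd(s, 19) = 1 is s = 5, giving 1235.

1235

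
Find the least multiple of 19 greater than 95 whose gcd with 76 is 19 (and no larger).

76 = 19·4. Any a with gcd(a, 76) = 19 is a multiple of 19, say 19s, with s coprime to 4.
Need s > 95/19, so s ≥ 6. First s ≥ 6 with gcd(s, 4) = 1 is s = 7. Thus a = 19·7 = 133.

133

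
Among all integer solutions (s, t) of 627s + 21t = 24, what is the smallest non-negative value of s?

6

Reduce mod 21: 627s ≡ 24 (mod 21). With g = gcd(627, 21) = 3 dividing 24, divide through: 209s ≡ 8 (mod 7).
Since gcd(209, 7) = 1, s ≡ 8·(209)⁻¹ ≡ 6 (mod 7). Smallest non-negative: 6.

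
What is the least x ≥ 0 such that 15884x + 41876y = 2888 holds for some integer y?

16

gcd(15884, 41876) = 1444 (Euclid: 41876 = 2·15884 + 10108; 15884 = 1·10108 + 5776; 10108 = 1·5776 + 4332; 5776 = 1·4332 + 1444; 4332 = 3·1444 + 0), and 1444 | 2888.
Extended Euclid: 15884·(8) + 41876·(-3) = 1444. Scale by 2: x₀ = 16.
General solution x = x₀ + 29t; reducing mod 29 gives x = 16 (and y = -6).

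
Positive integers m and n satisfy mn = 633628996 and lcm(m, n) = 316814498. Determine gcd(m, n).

2

gcd·lcm = product, so gcd = 633628996/316814498 = 2.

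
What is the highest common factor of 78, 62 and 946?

2

gcd(78, 62): 78 = 1·62 + 16; 62 = 3·16 + 14; 16 = 1·14 + 2; 14 = 7·2 + 0 → 2
gcd(2, 946): 946 = 473·2 + 0 → 2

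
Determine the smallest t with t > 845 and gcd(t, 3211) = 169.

1014

Multiples of 169 above 845: 169·6, 169·7, … . Need the cofactor coprime to 3211/169 = 19.
Checking s = 6, 7, … the first with gcd(s, 19) = 1 is s = 6, giving 1014.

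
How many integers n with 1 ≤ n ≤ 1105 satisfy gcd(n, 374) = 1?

Prime factors of 374: 2, 11, 17. Count integers ≤ 1105 divisible by none of them.
By inclusion–exclusion: 1105 − ⌊1105/2⌋ − ⌊1105/11⌋ − ⌊1105/17⌋ + ⌊1105/22⌋ + ⌊1105/34⌋ + ⌊1105/187⌋ − ⌊1105/374⌋ = 473.

473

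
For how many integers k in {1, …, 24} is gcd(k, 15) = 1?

15 = 3·5. Inclusion–exclusion on these primes:
24 − ⌊24/3⌋ − ⌊24/5⌋ + ⌊24/15⌋ = 13

13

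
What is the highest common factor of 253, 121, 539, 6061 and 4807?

gcd(253, 121): 253 = 2·121 + 11; 121 = 11·11 + 0 → 11
gcd(11, 539): 539 = 49·11 + 0 → 11
gcd(11, 6061): 6061 = 551·11 + 0 → 11
gcd(11, 4807): 4807 = 437·11 + 0 → 11

11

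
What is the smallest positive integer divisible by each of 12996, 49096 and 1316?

145373256

12996 = 2² · 3² · 19²; 49096 = 2³ · 17 · 19²; 1316 = 2² · 7 · 47
lcm takes max exponent of each prime: 2³ · 3² · 7 · 17 · 19² · 47 = 145373256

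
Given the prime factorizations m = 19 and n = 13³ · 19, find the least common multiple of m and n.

41743

max exponent per prime: 13³ · 19 = 41743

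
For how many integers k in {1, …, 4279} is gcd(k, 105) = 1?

1957

Prime factors of 105: 3, 5, 7. Count integers ≤ 4279 divisible by none of them.
By inclusion–exclusion: 4279 − ⌊4279/3⌋ − ⌊4279/5⌋ − ⌊4279/7⌋ + ⌊4279/15⌋ + ⌊4279/21⌋ + ⌊4279/35⌋ − ⌊4279/105⌋ = 1957.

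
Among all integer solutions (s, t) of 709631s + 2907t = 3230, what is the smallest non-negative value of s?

1

Euclid: 709631 = 244·2907 + 323; 2907 = 9·323 + 0 → gcd = 323; 3230 = 323·10.
Back-substitution yields 709631·(1) + 2907·(-244) = 323, so one solution is s = 1·10 = 10, t = -244·10 = -2440.
Solutions in s differ by 2907/323 = 9; the one in [0, 9) is 10 mod 9 = 1.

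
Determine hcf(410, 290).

10

Euclid: 410 = 1·290 + 120; 290 = 2·120 + 50; 120 = 2·50 + 20; 50 = 2·20 + 10; 20 = 2·10 + 0. Last nonzero remainder: 10.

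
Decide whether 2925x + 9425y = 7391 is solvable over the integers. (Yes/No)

No

gcd(2925, 9425): 9425 = 3·2925 + 650; 2925 = 4·650 + 325; 650 = 2·325 + 0 → 325
325 does not divide 7391, so a solution does not exist.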